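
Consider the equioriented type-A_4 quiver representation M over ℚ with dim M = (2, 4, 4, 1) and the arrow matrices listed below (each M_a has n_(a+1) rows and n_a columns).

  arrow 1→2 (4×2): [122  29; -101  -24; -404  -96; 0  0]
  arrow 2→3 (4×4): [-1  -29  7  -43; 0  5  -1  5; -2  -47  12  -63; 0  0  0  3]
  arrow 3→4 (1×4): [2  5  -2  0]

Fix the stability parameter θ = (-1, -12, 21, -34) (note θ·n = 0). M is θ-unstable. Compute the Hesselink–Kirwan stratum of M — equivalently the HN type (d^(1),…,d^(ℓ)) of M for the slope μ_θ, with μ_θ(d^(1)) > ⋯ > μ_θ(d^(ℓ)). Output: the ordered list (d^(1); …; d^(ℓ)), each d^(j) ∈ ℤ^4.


Via rank(M_{q-1}∘⋯∘M_p): M ≅ I[1,3], I[1,4], I[2,3]^2.
μ_θ-semistable layers: μ^(1)=21; μ^(2)=-13/2; μ^(3)=-12

((0, 0, 3, 0); (2, 2, 1, 1); (0, 2, 0, 0))


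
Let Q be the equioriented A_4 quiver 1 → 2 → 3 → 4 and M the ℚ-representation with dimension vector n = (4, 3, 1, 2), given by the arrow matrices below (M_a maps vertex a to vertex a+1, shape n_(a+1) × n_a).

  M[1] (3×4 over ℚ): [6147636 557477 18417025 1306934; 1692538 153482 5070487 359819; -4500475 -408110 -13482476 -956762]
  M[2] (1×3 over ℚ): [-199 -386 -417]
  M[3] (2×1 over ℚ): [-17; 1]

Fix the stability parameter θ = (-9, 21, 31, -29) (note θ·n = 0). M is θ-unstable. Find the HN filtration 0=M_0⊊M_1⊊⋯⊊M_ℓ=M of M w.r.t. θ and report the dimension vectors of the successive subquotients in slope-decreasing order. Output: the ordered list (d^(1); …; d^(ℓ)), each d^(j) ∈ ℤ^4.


Interval decomposition of M: I[1,1], I[1,2]^2, I[1,4], I[4,4].
HN type (ℓ=4): μ^(1)=21; μ^(2)=23/3; μ^(3)=-9; μ^(4)=-29

((0, 2, 0, 0); (0, 1, 1, 1); (4, 0, 0, 0); (0, 0, 0, 1))


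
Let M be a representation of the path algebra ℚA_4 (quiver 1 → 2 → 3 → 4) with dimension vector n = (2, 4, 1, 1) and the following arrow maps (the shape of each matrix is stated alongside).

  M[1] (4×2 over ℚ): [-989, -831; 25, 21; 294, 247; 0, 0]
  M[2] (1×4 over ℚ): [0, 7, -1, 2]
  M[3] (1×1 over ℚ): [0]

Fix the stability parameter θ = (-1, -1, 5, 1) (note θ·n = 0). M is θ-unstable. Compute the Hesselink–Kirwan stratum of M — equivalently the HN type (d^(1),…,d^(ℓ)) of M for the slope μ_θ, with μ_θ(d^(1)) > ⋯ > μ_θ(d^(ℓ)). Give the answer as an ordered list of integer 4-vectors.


Via rank(M_{q-1}∘⋯∘M_p): M ≅ I[1,2], I[1,3], I[2,2]^2, I[4,4].
μ_θ-semistable layers: μ^(1)=5; μ^(2)=1; μ^(3)=-1

((0, 0, 1, 0); (0, 0, 0, 1); (2, 4, 0, 0))


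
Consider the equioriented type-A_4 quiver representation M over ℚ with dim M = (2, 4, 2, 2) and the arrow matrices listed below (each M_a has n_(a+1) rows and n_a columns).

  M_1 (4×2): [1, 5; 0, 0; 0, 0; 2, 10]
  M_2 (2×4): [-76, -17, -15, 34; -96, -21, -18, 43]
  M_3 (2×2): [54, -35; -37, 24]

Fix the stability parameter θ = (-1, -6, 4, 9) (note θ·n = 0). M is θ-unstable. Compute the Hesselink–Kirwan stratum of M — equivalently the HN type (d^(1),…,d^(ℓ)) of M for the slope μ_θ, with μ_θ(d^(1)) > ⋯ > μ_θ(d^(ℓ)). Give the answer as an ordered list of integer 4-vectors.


Via rank(M_{q-1}∘⋯∘M_p): M ≅ I[1,1], I[1,4], I[2,2]^2, I[2,4].
μ_θ-semistable layers: μ^(1)=9; μ^(2)=4; μ^(3)=-1; μ^(4)=-7/2; μ^(5)=-6

((0, 0, 0, 2); (0, 0, 2, 0); (1, 0, 0, 0); (1, 1, 0, 0); (0, 3, 0, 0))


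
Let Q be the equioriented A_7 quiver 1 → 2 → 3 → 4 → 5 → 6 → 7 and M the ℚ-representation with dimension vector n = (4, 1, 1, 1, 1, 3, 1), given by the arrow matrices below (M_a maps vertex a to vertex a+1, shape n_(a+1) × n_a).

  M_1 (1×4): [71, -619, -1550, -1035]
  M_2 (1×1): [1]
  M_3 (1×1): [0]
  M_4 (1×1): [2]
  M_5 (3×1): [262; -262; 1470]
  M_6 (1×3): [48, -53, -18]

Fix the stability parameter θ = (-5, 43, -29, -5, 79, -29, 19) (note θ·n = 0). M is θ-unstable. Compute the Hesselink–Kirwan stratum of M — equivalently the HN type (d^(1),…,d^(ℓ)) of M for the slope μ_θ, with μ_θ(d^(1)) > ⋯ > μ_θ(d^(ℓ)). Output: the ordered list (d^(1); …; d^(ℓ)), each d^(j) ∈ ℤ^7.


Interval decomposition of M: I[1,1]^3, I[1,3], I[4,7], I[6,6]^2.
HN type (ℓ=4): μ^(1)=23; μ^(2)=7; μ^(3)=-5; μ^(4)=-29

((0, 0, 0, 0, 1, 1, 1); (0, 1, 1, 0, 0, 0, 0); (4, 0, 0, 1, 0, 0, 0); (0, 0, 0, 0, 0, 2, 0))


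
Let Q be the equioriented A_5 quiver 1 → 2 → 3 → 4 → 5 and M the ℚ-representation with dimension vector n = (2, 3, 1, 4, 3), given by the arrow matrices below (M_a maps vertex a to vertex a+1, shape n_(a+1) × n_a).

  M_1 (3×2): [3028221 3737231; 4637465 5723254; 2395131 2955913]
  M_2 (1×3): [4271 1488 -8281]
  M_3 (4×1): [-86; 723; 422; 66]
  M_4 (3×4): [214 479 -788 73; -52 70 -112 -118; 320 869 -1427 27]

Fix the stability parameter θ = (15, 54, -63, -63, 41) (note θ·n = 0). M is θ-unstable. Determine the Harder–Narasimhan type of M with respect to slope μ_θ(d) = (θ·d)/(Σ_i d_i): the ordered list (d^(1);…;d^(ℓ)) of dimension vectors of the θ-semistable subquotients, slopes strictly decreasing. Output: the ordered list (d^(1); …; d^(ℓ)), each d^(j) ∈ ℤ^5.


Interval decomposition of M: I[1,2]^2, I[2,5], I[4,4]^2, I[4,5], I[5,5].
HN type (ℓ=5): μ^(1)=54; μ^(2)=41; μ^(3)=15; μ^(4)=-24; μ^(5)=-63

((0, 2, 0, 0, 0); (0, 0, 0, 0, 3); (2, 0, 0, 0, 0); (0, 1, 1, 1, 0); (0, 0, 0, 3, 0))


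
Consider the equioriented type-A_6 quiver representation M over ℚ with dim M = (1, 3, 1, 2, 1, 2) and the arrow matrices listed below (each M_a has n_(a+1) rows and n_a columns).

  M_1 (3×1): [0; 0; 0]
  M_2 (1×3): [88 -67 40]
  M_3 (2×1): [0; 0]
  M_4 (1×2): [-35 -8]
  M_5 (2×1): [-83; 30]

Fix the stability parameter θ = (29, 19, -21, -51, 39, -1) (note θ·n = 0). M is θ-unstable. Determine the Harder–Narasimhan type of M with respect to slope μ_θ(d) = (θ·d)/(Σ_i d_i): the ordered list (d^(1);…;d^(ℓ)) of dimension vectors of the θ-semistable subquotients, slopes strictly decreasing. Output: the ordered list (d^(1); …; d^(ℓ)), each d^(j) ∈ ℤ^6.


Via rank(M_{q-1}∘⋯∘M_p): M ≅ I[1,1], I[2,2]^2, I[2,3], I[4,4], I[4,6], I[6,6].
μ_θ-semistable layers: μ^(1)=29; μ^(2)=19; μ^(3)=-1; μ^(4)=-51

((1, 0, 0, 0, 0, 0); (0, 2, 0, 0, 1, 1); (0, 1, 1, 0, 0, 1); (0, 0, 0, 2, 0, 0))


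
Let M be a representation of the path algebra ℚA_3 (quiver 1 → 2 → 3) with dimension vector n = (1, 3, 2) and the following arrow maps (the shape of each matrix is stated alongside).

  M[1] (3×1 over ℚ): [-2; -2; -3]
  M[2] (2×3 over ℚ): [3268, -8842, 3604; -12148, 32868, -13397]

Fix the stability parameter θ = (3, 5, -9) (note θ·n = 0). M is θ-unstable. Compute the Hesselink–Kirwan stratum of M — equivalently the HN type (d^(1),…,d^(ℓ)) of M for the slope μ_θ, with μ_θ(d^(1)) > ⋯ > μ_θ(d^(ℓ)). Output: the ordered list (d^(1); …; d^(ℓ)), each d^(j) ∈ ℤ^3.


Interval decomposition of M: I[1,3], I[2,2], I[2,3].
HN type (ℓ=3): μ^(1)=5; μ^(2)=-1/3; μ^(3)=-2

((0, 1, 0); (1, 1, 1); (0, 1, 1))


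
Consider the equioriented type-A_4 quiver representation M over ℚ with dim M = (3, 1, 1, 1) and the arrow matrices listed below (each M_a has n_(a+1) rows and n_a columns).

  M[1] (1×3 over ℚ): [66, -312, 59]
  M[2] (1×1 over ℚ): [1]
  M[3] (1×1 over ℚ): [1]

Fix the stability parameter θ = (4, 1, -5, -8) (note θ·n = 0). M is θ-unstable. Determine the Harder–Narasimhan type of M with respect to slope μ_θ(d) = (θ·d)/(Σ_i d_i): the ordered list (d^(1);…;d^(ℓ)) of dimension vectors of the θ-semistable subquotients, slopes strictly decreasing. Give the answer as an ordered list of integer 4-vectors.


Via rank(M_{q-1}∘⋯∘M_p): M ≅ I[1,1]^2, I[1,4].
μ_θ-semistable layers: μ^(1)=4; μ^(2)=-2

((2, 0, 0, 0); (1, 1, 1, 1))


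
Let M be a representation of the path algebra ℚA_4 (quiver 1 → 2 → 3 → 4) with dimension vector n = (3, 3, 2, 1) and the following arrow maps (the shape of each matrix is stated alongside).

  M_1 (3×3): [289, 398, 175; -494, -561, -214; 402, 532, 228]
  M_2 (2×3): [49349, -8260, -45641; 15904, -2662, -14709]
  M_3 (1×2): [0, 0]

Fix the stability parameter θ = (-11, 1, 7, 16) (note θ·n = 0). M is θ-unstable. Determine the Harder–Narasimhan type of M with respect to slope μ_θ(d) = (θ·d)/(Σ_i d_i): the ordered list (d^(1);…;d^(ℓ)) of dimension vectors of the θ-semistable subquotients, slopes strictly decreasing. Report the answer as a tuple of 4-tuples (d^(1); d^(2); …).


Interval decomposition of M: I[1,2], I[1,3]^2, I[4,4].
HN type (ℓ=4): μ^(1)=16; μ^(2)=7; μ^(3)=1; μ^(4)=-11

((0, 0, 0, 1); (0, 0, 2, 0); (0, 3, 0, 0); (3, 0, 0, 0))


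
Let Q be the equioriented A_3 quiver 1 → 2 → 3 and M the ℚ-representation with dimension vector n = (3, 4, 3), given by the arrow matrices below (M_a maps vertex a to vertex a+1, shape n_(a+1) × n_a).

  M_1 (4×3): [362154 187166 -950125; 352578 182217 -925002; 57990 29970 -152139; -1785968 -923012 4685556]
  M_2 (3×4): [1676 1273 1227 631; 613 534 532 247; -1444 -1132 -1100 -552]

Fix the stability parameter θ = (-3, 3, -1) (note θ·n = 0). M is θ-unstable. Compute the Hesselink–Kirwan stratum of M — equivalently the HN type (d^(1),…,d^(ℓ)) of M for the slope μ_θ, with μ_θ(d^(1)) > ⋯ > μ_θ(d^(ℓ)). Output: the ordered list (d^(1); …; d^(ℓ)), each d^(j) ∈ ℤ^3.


Barcode: M ≅ I[1,1], I[1,3]^2, I[2,2]^2, I[3,3]. HN layers by μ_θ (4 steps, strictly decreasing):
  μ^(1)=3; μ^(2)=1; μ^(3)=-1; μ^(4)=-3

((0, 2, 0); (0, 2, 2); (0, 0, 1); (3, 0, 0))


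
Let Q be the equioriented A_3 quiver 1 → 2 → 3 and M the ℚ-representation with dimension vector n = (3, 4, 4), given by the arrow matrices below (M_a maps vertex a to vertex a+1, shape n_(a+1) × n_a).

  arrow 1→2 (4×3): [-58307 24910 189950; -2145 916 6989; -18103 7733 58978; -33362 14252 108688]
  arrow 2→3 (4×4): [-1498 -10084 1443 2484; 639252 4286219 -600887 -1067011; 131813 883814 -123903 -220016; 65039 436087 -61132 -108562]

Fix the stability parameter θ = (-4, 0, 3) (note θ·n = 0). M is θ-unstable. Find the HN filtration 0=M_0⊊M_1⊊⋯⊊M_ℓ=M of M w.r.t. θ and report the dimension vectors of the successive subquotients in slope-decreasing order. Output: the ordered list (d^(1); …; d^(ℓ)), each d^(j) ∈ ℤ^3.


Via rank(M_{q-1}∘⋯∘M_p): M ≅ I[1,3]^3, I[2,3].
μ_θ-semistable layers: μ^(1)=3; μ^(2)=0; μ^(3)=-4

((0, 0, 4); (0, 4, 0); (3, 0, 0))


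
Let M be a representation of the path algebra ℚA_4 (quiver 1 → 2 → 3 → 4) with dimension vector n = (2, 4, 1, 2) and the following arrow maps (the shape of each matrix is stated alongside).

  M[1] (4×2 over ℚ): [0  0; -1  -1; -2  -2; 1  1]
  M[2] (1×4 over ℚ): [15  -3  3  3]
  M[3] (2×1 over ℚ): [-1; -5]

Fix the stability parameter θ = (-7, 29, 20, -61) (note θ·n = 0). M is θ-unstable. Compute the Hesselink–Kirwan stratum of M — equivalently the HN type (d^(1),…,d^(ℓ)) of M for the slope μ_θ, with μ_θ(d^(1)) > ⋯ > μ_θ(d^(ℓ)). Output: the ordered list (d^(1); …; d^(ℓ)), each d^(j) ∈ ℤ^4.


Barcode: M ≅ I[1,1], I[1,2], I[2,2]^2, I[2,4], I[4,4]. HN layers by μ_θ (4 steps, strictly decreasing):
  μ^(1)=29; μ^(2)=-4; μ^(3)=-7; μ^(4)=-61

((0, 3, 0, 0); (0, 1, 1, 1); (2, 0, 0, 0); (0, 0, 0, 1))


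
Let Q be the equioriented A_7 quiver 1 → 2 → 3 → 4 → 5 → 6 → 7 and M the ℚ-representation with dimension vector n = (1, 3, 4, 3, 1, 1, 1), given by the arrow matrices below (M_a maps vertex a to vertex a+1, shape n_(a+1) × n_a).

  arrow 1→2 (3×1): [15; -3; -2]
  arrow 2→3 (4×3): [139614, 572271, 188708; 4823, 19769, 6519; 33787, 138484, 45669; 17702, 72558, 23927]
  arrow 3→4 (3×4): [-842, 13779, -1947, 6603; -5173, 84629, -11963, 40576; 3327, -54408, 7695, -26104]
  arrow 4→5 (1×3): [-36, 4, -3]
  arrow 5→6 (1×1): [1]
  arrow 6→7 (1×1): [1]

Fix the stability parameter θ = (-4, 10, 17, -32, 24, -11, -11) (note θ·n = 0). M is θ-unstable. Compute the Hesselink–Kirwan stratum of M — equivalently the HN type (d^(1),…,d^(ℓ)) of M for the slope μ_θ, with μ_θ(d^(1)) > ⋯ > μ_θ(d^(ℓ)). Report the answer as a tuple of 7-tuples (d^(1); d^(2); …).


Interval decomposition of M: I[1,4], I[2,4], I[2,7], I[3,3].
HN type (ℓ=4): μ^(1)=17; μ^(2)=2/3; μ^(3)=-5/3; μ^(4)=-4

((0, 0, 1, 0, 0, 0, 0); (0, 0, 0, 0, 1, 1, 1); (0, 3, 3, 3, 0, 0, 0); (1, 0, 0, 0, 0, 0, 0))


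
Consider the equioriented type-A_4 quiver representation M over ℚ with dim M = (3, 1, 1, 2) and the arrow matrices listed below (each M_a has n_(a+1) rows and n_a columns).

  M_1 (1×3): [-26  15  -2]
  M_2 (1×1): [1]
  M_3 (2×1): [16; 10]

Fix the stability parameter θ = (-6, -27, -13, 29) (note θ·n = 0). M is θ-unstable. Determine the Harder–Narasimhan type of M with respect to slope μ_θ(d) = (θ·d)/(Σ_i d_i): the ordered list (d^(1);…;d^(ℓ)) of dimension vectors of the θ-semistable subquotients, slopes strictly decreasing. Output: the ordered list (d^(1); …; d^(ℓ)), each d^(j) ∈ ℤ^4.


Via rank(M_{q-1}∘⋯∘M_p): M ≅ I[1,1]^2, I[1,4], I[4,4].
μ_θ-semistable layers: μ^(1)=29; μ^(2)=-6; μ^(3)=-13; μ^(4)=-33/2

((0, 0, 0, 2); (2, 0, 0, 0); (0, 0, 1, 0); (1, 1, 0, 0))


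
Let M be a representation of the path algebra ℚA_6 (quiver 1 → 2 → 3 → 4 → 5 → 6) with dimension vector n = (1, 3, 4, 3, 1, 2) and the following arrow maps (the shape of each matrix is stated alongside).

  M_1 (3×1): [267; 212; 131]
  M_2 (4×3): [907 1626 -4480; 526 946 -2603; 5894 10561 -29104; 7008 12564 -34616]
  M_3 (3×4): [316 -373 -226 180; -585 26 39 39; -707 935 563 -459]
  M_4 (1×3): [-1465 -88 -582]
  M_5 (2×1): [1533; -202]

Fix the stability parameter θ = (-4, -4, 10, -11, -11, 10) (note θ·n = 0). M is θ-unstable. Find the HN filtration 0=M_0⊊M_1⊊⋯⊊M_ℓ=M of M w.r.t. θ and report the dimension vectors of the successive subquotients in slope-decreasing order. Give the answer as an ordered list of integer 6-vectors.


Barcode: M ≅ I[1,6], I[2,3], I[2,4], I[3,3], I[4,4], I[6,6]. HN layers by μ_θ (4 steps, strictly decreasing):
  μ^(1)=10; μ^(2)=-1/2; μ^(3)=-4; μ^(4)=-11

((0, 0, 2, 0, 0, 2); (0, 0, 1, 1, 0, 0); (1, 3, 1, 1, 1, 0); (0, 0, 0, 1, 0, 0))


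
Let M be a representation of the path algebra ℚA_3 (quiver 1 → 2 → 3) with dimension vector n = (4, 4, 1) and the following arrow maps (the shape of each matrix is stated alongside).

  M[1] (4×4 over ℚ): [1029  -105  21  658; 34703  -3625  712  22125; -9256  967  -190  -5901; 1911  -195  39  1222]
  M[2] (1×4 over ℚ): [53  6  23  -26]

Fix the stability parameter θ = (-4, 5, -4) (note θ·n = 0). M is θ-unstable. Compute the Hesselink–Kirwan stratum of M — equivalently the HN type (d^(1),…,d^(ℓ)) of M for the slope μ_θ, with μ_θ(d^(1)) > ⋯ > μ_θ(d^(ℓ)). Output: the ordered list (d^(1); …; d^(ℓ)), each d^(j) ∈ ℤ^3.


Barcode: M ≅ I[1,1], I[1,2]^2, I[1,3], I[2,2]. HN layers by μ_θ (3 steps, strictly decreasing):
  μ^(1)=5; μ^(2)=1/2; μ^(3)=-4

((0, 3, 0); (0, 1, 1); (4, 0, 0))


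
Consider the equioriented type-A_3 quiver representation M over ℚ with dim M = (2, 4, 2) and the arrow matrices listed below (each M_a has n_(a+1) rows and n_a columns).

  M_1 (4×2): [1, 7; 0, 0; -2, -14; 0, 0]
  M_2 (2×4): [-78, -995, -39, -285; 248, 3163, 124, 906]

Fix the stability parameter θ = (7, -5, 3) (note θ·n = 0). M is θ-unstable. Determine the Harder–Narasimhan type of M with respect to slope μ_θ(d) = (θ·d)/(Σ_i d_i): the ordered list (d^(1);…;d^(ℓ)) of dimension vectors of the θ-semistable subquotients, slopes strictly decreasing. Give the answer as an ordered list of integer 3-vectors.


Via rank(M_{q-1}∘⋯∘M_p): M ≅ I[1,1], I[1,2], I[2,2], I[2,3]^2.
μ_θ-semistable layers: μ^(1)=7; μ^(2)=3; μ^(3)=1; μ^(4)=-5

((1, 0, 0); (0, 0, 2); (1, 1, 0); (0, 3, 0))


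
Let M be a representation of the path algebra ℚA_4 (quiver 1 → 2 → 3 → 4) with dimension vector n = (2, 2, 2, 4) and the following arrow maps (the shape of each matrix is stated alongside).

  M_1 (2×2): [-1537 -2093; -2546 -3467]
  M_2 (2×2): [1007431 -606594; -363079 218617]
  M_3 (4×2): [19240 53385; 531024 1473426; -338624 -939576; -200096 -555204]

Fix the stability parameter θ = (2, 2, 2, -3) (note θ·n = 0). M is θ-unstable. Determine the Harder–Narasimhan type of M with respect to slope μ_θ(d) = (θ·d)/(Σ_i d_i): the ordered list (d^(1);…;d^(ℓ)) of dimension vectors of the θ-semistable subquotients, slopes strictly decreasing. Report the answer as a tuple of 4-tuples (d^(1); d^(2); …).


Barcode: M ≅ I[1,3], I[1,4], I[4,4]^3. HN layers by μ_θ (3 steps, strictly decreasing):
  μ^(1)=2; μ^(2)=3/4; μ^(3)=-3

((1, 1, 1, 0); (1, 1, 1, 1); (0, 0, 0, 3))


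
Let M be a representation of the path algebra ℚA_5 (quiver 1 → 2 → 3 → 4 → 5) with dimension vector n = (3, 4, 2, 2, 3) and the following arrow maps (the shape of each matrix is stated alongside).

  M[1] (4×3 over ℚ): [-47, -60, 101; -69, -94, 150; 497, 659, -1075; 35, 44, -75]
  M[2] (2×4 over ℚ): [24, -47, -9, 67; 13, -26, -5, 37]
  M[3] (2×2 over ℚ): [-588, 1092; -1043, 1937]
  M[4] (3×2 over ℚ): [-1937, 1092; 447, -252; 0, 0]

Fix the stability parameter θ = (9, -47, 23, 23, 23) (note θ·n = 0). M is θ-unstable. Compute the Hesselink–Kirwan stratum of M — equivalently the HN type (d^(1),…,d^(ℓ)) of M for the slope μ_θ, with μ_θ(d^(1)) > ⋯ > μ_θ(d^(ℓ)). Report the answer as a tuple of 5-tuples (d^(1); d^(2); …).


Via rank(M_{q-1}∘⋯∘M_p): M ≅ I[1,2], I[1,3], I[1,4], I[2,2], I[4,5], I[5,5]^2.
μ_θ-semistable layers: μ^(1)=23; μ^(2)=-19; μ^(3)=-47

((0, 0, 2, 2, 3); (3, 3, 0, 0, 0); (0, 1, 0, 0, 0))


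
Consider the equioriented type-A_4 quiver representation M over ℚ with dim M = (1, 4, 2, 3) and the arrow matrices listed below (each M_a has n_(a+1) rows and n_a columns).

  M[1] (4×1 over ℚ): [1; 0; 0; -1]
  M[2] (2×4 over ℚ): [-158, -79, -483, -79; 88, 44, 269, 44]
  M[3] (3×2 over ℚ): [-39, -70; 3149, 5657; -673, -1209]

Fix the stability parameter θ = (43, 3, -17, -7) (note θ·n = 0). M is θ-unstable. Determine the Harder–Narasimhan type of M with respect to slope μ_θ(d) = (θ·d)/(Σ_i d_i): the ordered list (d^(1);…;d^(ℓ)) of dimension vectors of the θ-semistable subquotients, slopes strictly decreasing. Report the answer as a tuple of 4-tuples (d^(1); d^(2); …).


Barcode: M ≅ I[1,4], I[2,2]^2, I[2,4], I[4,4]. HN layers by μ_θ (3 steps, strictly decreasing):
  μ^(1)=11/2; μ^(2)=3; μ^(3)=-7

((1, 1, 1, 1); (0, 2, 0, 0); (0, 1, 1, 2))


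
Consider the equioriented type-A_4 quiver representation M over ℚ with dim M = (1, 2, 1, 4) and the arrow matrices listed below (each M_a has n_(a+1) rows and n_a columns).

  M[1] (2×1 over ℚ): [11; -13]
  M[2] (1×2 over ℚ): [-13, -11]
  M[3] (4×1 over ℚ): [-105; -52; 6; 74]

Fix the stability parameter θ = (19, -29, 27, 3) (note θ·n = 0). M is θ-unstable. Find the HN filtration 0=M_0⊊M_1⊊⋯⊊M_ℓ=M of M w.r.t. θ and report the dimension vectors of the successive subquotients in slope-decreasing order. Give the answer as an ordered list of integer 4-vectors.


Via rank(M_{q-1}∘⋯∘M_p): M ≅ I[1,2], I[2,4], I[4,4]^3.
μ_θ-semistable layers: μ^(1)=15; μ^(2)=3; μ^(3)=-5; μ^(4)=-29

((0, 0, 1, 1); (0, 0, 0, 3); (1, 1, 0, 0); (0, 1, 0, 0))


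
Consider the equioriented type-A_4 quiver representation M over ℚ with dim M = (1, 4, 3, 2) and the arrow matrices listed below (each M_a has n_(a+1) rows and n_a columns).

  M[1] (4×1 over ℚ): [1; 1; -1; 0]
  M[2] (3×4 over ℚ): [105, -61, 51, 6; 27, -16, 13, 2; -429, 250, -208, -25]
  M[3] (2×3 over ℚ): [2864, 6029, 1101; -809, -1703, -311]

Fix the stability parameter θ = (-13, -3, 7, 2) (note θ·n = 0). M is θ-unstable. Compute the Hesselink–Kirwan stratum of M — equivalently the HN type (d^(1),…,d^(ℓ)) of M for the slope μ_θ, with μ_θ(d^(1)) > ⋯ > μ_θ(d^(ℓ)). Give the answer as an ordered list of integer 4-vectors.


Interval decomposition of M: I[1,4], I[2,2], I[2,3], I[2,4].
HN type (ℓ=4): μ^(1)=7; μ^(2)=9/2; μ^(3)=-3; μ^(4)=-13

((0, 0, 1, 0); (0, 0, 2, 2); (0, 4, 0, 0); (1, 0, 0, 0))


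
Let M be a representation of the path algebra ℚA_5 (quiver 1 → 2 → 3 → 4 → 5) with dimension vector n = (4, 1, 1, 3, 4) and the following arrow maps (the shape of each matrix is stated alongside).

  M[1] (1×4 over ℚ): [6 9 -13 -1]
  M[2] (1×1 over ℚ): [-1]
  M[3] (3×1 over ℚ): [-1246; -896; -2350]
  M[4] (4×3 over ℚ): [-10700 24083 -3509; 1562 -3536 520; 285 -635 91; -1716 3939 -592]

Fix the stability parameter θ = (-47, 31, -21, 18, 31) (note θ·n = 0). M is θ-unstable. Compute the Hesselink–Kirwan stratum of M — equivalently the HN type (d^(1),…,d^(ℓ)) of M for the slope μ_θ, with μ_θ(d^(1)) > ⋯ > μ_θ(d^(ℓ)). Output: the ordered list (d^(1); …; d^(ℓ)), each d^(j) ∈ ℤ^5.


Barcode: M ≅ I[1,1]^3, I[1,5], I[4,5]^2, I[5,5]. HN layers by μ_θ (4 steps, strictly decreasing):
  μ^(1)=31; μ^(2)=18; μ^(3)=5; μ^(4)=-47

((0, 0, 0, 0, 4); (0, 0, 0, 3, 0); (0, 1, 1, 0, 0); (4, 0, 0, 0, 0))


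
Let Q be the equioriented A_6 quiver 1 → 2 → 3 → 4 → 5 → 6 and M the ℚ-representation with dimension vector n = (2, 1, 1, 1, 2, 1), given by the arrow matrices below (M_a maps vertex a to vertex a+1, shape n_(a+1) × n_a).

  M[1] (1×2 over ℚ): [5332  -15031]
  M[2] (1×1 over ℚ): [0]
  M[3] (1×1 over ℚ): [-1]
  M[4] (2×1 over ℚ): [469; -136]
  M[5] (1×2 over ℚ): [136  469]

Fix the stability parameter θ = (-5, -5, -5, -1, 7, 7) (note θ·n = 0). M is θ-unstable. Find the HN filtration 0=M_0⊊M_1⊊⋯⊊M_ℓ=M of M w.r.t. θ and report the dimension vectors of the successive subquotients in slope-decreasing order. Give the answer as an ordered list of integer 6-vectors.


Barcode: M ≅ I[1,1], I[1,2], I[3,5], I[5,6]. HN layers by μ_θ (3 steps, strictly decreasing):
  μ^(1)=7; μ^(2)=-1; μ^(3)=-5

((0, 0, 0, 0, 2, 1); (0, 0, 0, 1, 0, 0); (2, 1, 1, 0, 0, 0))


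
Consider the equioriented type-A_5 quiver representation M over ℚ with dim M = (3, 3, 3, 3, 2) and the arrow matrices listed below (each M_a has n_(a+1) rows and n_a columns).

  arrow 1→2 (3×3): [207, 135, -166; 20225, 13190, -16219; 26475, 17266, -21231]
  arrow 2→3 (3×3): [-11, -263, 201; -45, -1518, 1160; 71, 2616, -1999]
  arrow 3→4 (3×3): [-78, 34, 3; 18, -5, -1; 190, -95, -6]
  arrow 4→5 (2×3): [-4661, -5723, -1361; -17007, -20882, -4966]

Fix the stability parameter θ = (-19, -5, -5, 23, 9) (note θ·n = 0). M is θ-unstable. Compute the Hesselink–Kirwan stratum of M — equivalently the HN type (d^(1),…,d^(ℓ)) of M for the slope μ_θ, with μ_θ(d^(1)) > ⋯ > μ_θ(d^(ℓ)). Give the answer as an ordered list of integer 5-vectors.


Via rank(M_{q-1}∘⋯∘M_p): M ≅ I[1,4], I[1,5]^2.
μ_θ-semistable layers: μ^(1)=23; μ^(2)=16; μ^(3)=-5; μ^(4)=-19

((0, 0, 0, 1, 0); (0, 0, 0, 2, 2); (0, 3, 3, 0, 0); (3, 0, 0, 0, 0))


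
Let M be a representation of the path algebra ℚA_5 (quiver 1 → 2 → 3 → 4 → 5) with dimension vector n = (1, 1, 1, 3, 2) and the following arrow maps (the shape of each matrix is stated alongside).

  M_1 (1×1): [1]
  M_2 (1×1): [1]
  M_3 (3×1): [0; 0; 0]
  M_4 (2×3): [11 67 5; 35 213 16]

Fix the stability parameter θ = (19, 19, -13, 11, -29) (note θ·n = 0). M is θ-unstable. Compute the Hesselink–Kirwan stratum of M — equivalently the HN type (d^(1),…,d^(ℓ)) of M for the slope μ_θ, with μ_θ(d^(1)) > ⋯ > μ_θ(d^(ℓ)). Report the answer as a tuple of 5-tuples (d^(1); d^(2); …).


Interval decomposition of M: I[1,3], I[4,4], I[4,5]^2.
HN type (ℓ=3): μ^(1)=11; μ^(2)=25/3; μ^(3)=-9

((0, 0, 0, 1, 0); (1, 1, 1, 0, 0); (0, 0, 0, 2, 2))


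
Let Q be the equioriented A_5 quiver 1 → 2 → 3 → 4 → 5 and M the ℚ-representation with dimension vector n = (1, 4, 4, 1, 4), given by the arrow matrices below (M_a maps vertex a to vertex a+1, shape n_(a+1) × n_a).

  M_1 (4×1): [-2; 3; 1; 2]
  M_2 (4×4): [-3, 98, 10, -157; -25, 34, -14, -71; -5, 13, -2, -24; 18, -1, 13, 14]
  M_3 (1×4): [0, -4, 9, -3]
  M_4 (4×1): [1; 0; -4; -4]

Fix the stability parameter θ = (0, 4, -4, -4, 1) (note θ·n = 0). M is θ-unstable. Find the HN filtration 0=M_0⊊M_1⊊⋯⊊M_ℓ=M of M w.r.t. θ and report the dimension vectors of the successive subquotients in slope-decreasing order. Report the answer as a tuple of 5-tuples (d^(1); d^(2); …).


Via rank(M_{q-1}∘⋯∘M_p): M ≅ I[1,5], I[2,2], I[2,3]^2, I[3,3], I[5,5]^3.
μ_θ-semistable layers: μ^(1)=4; μ^(2)=1; μ^(3)=0; μ^(4)=-1; μ^(5)=-4

((0, 1, 0, 0, 0); (0, 0, 0, 0, 4); (0, 2, 2, 0, 0); (1, 1, 1, 1, 0); (0, 0, 1, 0, 0))


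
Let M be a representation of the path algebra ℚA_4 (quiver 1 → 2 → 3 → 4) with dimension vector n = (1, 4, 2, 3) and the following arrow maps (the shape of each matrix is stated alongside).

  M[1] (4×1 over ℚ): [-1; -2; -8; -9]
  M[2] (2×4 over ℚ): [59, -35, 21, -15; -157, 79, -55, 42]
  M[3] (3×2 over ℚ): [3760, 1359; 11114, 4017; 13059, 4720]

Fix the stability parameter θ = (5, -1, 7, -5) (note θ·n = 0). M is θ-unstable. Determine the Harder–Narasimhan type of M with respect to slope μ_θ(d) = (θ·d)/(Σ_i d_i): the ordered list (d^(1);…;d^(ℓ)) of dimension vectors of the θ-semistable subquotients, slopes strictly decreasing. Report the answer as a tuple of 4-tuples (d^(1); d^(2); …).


Via rank(M_{q-1}∘⋯∘M_p): M ≅ I[1,4], I[2,2]^2, I[2,4], I[4,4].
μ_θ-semistable layers: μ^(1)=3/2; μ^(2)=1; μ^(3)=-1; μ^(4)=-5

((1, 1, 1, 1); (0, 0, 1, 1); (0, 3, 0, 0); (0, 0, 0, 1))


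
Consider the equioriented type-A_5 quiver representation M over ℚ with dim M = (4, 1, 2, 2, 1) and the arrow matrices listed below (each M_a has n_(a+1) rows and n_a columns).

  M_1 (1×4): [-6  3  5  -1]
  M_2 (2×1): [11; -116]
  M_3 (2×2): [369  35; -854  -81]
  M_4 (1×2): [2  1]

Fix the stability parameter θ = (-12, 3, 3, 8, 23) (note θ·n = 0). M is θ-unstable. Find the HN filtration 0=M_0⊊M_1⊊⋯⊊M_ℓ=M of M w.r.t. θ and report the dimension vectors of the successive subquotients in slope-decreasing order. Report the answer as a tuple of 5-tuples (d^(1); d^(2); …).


Via rank(M_{q-1}∘⋯∘M_p): M ≅ I[1,1]^3, I[1,4], I[3,5].
μ_θ-semistable layers: μ^(1)=23; μ^(2)=8; μ^(3)=3; μ^(4)=-12

((0, 0, 0, 0, 1); (0, 0, 0, 2, 0); (0, 1, 2, 0, 0); (4, 0, 0, 0, 0))


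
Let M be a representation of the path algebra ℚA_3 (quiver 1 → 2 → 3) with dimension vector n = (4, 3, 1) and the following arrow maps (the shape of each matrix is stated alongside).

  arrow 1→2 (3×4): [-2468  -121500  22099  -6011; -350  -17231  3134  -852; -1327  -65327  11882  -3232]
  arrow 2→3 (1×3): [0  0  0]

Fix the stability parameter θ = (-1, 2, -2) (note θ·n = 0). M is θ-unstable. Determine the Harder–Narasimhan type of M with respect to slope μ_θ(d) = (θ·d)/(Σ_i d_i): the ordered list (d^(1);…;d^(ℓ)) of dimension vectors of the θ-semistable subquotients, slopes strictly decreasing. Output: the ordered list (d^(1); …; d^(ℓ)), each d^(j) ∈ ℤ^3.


Interval decomposition of M: I[1,1], I[1,2]^3, I[3,3].
HN type (ℓ=3): μ^(1)=2; μ^(2)=-1; μ^(3)=-2

((0, 3, 0); (4, 0, 0); (0, 0, 1))


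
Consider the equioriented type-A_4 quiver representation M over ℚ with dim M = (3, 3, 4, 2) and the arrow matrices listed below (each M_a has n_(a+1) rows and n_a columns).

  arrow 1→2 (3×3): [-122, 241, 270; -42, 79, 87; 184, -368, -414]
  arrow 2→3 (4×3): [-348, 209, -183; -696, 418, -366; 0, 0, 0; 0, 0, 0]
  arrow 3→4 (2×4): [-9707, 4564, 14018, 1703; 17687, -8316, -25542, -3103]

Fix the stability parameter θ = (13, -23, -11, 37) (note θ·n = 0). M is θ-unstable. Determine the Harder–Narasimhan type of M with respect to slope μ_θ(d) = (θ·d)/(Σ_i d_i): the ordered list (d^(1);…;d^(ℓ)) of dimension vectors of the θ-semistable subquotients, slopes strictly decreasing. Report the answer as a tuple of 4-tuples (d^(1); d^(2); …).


Via rank(M_{q-1}∘⋯∘M_p): M ≅ I[1,1], I[1,2], I[1,4], I[2,2], I[3,3]^2, I[3,4].
μ_θ-semistable layers: μ^(1)=37; μ^(2)=13; μ^(3)=-5; μ^(4)=-7; μ^(5)=-11; μ^(6)=-23

((0, 0, 0, 2); (1, 0, 0, 0); (1, 1, 0, 0); (1, 1, 1, 0); (0, 0, 3, 0); (0, 1, 0, 0))


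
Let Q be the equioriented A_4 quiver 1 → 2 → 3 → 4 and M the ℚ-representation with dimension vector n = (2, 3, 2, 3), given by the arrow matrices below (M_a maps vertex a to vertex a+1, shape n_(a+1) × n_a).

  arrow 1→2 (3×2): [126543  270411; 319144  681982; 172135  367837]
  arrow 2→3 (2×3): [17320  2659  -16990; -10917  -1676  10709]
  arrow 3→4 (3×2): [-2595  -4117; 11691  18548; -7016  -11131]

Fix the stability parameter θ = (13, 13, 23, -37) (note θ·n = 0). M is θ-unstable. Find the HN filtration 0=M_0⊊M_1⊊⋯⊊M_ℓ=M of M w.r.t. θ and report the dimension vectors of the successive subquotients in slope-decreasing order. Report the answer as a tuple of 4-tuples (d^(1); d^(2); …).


Via rank(M_{q-1}∘⋯∘M_p): M ≅ I[1,4]^2, I[2,2], I[4,4].
μ_θ-semistable layers: μ^(1)=13; μ^(2)=3; μ^(3)=-37

((0, 1, 0, 0); (2, 2, 2, 2); (0, 0, 0, 1))


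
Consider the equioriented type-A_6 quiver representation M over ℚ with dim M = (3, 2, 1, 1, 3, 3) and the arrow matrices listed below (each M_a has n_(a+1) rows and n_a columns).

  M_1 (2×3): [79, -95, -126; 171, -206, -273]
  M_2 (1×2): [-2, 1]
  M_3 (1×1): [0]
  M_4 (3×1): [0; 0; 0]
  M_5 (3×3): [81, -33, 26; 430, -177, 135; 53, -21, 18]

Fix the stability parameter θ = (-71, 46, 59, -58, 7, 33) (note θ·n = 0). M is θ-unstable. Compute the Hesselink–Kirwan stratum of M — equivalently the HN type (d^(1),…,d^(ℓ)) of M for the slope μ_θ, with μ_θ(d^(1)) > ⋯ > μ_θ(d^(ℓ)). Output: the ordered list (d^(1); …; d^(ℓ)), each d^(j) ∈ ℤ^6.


Barcode: M ≅ I[1,1], I[1,2], I[1,3], I[4,4], I[5,5], I[5,6]^2, I[6,6]. HN layers by μ_θ (6 steps, strictly decreasing):
  μ^(1)=59; μ^(2)=46; μ^(3)=33; μ^(4)=7; μ^(5)=-58; μ^(6)=-71

((0, 0, 1, 0, 0, 0); (0, 2, 0, 0, 0, 0); (0, 0, 0, 0, 0, 3); (0, 0, 0, 0, 3, 0); (0, 0, 0, 1, 0, 0); (3, 0, 0, 0, 0, 0))


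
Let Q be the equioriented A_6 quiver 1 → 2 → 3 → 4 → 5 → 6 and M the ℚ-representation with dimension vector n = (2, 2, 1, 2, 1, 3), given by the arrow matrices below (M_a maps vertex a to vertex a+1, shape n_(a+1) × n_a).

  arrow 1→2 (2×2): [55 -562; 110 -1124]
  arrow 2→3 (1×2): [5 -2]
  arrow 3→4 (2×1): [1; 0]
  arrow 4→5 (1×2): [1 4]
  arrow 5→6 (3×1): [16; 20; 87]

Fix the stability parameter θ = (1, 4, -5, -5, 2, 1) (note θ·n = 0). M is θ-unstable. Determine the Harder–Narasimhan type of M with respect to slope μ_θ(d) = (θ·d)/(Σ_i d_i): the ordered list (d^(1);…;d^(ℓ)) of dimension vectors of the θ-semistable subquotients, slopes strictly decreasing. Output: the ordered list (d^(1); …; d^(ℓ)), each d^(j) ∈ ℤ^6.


Interval decomposition of M: I[1,1], I[1,6], I[2,2], I[4,4], I[6,6]^2.
HN type (ℓ=5): μ^(1)=4; μ^(2)=3/2; μ^(3)=1; μ^(4)=-5/4; μ^(5)=-5

((0, 1, 0, 0, 0, 0); (0, 0, 0, 0, 1, 1); (1, 0, 0, 0, 0, 2); (1, 1, 1, 1, 0, 0); (0, 0, 0, 1, 0, 0))


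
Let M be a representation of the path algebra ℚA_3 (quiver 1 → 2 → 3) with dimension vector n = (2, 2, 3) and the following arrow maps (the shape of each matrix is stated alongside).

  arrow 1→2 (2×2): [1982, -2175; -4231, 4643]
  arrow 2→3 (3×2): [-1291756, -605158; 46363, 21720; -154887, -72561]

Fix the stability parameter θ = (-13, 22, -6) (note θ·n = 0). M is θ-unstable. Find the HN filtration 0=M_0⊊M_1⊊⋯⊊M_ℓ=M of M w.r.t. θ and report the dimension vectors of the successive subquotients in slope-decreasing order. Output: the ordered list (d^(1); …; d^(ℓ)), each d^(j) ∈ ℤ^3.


Interval decomposition of M: I[1,3]^2, I[3,3].
HN type (ℓ=3): μ^(1)=8; μ^(2)=-6; μ^(3)=-13

((0, 2, 2); (0, 0, 1); (2, 0, 0))


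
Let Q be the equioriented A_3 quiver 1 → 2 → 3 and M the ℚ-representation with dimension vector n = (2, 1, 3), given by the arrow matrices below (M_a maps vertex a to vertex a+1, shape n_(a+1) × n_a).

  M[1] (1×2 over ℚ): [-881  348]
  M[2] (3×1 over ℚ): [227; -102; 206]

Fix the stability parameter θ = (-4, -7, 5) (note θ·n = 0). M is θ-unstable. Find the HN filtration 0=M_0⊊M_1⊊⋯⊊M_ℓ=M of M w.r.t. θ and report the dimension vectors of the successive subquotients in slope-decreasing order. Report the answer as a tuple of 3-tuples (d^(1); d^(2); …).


Interval decomposition of M: I[1,1], I[1,3], I[3,3]^2.
HN type (ℓ=3): μ^(1)=5; μ^(2)=-4; μ^(3)=-11/2

((0, 0, 3); (1, 0, 0); (1, 1, 0))


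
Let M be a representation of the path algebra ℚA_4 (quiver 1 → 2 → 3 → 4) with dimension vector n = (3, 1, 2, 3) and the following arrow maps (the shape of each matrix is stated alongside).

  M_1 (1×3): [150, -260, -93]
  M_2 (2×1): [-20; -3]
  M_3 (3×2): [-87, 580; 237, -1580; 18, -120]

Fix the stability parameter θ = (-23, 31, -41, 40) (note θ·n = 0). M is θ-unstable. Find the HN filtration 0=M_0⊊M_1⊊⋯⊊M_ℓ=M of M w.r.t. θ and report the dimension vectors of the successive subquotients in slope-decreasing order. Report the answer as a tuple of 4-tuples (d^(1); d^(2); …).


Interval decomposition of M: I[1,1]^2, I[1,3], I[3,4], I[4,4]^2.
HN type (ℓ=4): μ^(1)=40; μ^(2)=-5; μ^(3)=-23; μ^(4)=-41

((0, 0, 0, 3); (0, 1, 1, 0); (3, 0, 0, 0); (0, 0, 1, 0))


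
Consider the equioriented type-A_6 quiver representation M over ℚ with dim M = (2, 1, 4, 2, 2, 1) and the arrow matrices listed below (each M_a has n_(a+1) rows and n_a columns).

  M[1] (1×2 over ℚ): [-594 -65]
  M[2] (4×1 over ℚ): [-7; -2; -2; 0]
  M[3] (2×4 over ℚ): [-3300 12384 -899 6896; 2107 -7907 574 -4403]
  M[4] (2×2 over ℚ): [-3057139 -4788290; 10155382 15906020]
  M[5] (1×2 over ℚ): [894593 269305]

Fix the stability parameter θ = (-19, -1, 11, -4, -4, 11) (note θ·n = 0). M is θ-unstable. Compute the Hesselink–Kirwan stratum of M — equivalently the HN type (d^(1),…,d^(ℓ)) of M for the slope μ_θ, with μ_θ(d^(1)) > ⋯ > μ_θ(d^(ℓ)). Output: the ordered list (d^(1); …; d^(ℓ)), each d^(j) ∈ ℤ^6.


Barcode: M ≅ I[1,1], I[1,4], I[3,3]^2, I[3,6], I[5,5]. HN layers by μ_θ (6 steps, strictly decreasing):
  μ^(1)=11; μ^(2)=7/2; μ^(3)=1; μ^(4)=-1; μ^(5)=-4; μ^(6)=-19

((0, 0, 2, 0, 0, 1); (0, 0, 1, 1, 0, 0); (0, 0, 1, 1, 1, 0); (0, 1, 0, 0, 0, 0); (0, 0, 0, 0, 1, 0); (2, 0, 0, 0, 0, 0))


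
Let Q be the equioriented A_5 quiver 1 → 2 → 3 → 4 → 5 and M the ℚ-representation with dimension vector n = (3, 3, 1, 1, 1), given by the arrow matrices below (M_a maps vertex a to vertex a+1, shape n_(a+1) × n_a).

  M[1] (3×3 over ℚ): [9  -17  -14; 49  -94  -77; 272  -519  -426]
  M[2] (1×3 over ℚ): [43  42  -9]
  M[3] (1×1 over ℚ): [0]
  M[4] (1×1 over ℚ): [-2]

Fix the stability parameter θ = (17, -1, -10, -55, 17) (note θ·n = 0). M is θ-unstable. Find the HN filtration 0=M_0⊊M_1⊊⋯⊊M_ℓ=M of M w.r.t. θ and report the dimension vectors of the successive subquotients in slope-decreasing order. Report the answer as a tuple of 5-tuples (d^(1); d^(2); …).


Via rank(M_{q-1}∘⋯∘M_p): M ≅ I[1,2]^2, I[1,3], I[4,5].
μ_θ-semistable layers: μ^(1)=17; μ^(2)=8; μ^(3)=2; μ^(4)=-55

((0, 0, 0, 0, 1); (2, 2, 0, 0, 0); (1, 1, 1, 0, 0); (0, 0, 0, 1, 0))


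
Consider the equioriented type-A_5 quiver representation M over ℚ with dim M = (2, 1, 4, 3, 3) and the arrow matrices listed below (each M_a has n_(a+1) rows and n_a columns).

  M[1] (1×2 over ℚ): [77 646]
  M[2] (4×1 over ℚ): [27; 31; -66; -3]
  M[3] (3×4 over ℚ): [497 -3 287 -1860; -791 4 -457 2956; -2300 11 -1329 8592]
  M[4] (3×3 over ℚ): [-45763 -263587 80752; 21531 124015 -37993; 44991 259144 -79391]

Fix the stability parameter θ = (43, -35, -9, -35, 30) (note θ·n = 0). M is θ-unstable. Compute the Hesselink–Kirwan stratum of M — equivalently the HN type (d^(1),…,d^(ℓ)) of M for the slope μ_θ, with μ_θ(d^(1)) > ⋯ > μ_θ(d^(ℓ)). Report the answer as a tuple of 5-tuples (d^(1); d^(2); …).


Via rank(M_{q-1}∘⋯∘M_p): M ≅ I[1,1], I[1,5], I[3,3], I[3,5]^2.
μ_θ-semistable layers: μ^(1)=43; μ^(2)=30; μ^(3)=-9; μ^(4)=-22

((1, 0, 0, 0, 0); (0, 0, 0, 0, 3); (1, 1, 2, 1, 0); (0, 0, 2, 2, 0))


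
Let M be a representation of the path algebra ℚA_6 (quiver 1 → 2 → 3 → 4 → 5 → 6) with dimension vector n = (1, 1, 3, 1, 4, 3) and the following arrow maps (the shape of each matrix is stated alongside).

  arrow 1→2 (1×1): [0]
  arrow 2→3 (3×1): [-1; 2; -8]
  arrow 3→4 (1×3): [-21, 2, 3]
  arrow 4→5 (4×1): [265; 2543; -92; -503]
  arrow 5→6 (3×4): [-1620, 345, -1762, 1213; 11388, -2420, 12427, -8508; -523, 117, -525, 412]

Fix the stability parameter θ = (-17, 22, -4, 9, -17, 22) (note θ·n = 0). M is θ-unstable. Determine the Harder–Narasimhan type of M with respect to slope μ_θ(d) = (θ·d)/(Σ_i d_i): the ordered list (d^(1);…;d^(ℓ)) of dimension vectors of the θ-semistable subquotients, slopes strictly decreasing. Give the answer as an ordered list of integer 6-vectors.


Interval decomposition of M: I[1,1], I[2,5], I[3,3]^2, I[5,6]^3.
HN type (ℓ=4): μ^(1)=22; μ^(2)=5/2; μ^(3)=-4; μ^(4)=-17

((0, 0, 0, 0, 0, 3); (0, 1, 1, 1, 1, 0); (0, 0, 2, 0, 0, 0); (1, 0, 0, 0, 3, 0))


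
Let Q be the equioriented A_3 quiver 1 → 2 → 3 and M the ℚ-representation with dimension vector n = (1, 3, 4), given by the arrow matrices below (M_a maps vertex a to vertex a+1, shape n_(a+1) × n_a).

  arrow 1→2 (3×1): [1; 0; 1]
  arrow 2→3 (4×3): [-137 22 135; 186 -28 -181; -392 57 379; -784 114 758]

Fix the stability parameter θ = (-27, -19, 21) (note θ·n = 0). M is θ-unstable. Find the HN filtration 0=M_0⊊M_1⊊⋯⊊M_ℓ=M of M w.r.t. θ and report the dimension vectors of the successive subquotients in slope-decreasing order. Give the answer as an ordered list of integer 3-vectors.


Barcode: M ≅ I[1,3], I[2,3]^2, I[3,3]. HN layers by μ_θ (3 steps, strictly decreasing):
  μ^(1)=21; μ^(2)=-19; μ^(3)=-27

((0, 0, 4); (0, 3, 0); (1, 0, 0))


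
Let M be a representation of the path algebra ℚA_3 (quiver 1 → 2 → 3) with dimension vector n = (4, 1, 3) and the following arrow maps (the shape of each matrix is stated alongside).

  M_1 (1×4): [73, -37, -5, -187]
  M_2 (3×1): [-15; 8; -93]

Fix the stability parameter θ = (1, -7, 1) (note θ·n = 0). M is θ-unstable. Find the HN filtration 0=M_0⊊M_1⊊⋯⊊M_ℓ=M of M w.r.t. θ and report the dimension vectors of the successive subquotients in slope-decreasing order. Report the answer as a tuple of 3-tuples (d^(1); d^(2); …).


Barcode: M ≅ I[1,1]^3, I[1,3], I[3,3]^2. HN layers by μ_θ (2 steps, strictly decreasing):
  μ^(1)=1; μ^(2)=-3

((3, 0, 3); (1, 1, 0))


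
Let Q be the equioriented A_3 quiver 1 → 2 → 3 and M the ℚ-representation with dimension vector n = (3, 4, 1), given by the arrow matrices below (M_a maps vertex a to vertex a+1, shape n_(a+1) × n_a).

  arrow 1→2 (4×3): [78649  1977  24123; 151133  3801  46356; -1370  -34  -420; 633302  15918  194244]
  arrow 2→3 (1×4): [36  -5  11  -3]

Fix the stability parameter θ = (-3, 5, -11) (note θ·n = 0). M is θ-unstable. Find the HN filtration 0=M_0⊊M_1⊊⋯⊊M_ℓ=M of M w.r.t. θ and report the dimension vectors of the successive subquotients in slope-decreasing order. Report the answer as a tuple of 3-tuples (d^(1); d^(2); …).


Barcode: M ≅ I[1,1], I[1,2], I[1,3], I[2,2]^2. HN layers by μ_θ (2 steps, strictly decreasing):
  μ^(1)=5; μ^(2)=-3

((0, 3, 0); (3, 1, 1))


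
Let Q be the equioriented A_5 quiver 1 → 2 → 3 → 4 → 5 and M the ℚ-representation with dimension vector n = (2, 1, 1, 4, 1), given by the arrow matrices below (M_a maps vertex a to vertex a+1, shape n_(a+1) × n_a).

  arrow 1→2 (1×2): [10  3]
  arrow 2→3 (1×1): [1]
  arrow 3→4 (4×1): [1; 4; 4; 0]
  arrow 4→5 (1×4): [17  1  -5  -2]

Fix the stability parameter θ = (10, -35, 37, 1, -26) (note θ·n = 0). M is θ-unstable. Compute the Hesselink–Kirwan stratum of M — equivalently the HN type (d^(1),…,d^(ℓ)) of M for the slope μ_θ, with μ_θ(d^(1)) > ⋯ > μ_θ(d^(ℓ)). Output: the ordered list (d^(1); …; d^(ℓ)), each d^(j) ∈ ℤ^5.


Interval decomposition of M: I[1,1], I[1,5], I[4,4]^3.
HN type (ℓ=4): μ^(1)=10; μ^(2)=4; μ^(3)=1; μ^(4)=-25/2

((1, 0, 0, 0, 0); (0, 0, 1, 1, 1); (0, 0, 0, 3, 0); (1, 1, 0, 0, 0))
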